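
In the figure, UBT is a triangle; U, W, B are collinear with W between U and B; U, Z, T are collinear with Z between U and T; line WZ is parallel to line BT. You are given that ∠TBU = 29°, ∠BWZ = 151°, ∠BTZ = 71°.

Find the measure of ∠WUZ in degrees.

∠WUZ = 80°

1. ∠BTU = 71°  [Z on ray TU]
2. ∠BUT = 80°  [△UBT]
3. ∠WUZ = 80°  [W on UB, Z on UT]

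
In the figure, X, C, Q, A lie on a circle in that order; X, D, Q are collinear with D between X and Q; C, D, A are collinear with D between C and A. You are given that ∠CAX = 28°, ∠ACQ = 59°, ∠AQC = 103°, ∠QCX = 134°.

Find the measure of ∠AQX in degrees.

1. ∠AXQ = 59°  [same arc QA]
2. ∠QAX = 46°  [cyclic XCQA, opposite ∠C+∠A]
3. ∠AQX = 75°  [△XQA]

∠AQX = 75°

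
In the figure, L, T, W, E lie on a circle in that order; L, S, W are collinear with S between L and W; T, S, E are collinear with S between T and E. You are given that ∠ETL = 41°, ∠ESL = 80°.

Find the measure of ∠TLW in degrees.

∠TLW = 39°

1. ∠EWL = 41°  [same arc LE]
2. ∠ESW = 100°  [linear pair at S on LW]
3. ∠TEW = 39°  [△WSE]
4. ∠TLW = 39°  [same arc TW]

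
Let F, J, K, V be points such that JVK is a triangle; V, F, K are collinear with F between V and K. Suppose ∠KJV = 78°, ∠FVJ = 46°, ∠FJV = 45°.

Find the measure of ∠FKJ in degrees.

∠FKJ = 56°

1. ∠JVK = 46°  [F on ray VK]
2. ∠JKV = 56°  [△JVK]
3. ∠FKJ = 56°  [F on ray KV]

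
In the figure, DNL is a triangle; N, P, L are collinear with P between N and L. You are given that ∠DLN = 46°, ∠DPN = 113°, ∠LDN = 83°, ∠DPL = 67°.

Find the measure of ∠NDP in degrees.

∠NDP = 16°

1. ∠DNL = 51°  [△DNL]
2. ∠DNP = 51°  [P on ray NL]
3. ∠NDP = 16°  [△DNP]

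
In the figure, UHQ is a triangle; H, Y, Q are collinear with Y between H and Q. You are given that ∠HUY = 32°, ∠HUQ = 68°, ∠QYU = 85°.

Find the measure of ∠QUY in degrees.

1. ∠HYU = 95°  [linear pair at Y on HQ]
2. ∠UHY = 53°  [△UHY]
3. ∠QHU = 53°  [Y on ray HQ]
4. ∠HQU = 59°  [△UHQ]
5. ∠UQY = 59°  [Y on ray QH]
6. ∠QUY = 36°  [△UYQ]

∠QUY = 36°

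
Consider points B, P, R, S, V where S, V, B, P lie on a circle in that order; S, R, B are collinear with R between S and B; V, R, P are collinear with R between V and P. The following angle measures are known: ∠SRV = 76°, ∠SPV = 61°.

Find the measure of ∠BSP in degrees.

∠BSP = 15°

1. ∠BRP = 76°  [vertical angles at R]
2. ∠PRS = 104°  [linear pair at R on SB]
3. ∠BSP = 15°  [△SRP]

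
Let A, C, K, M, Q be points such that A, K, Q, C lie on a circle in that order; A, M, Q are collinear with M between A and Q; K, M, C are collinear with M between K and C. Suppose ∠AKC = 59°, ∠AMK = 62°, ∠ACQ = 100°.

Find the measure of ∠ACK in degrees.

1. ∠AQC = 59°  [same arc AC]
2. ∠CMQ = 62°  [vertical angles at M]
3. ∠CAQ = 21°  [△AQC]
4. ∠AMC = 118°  [linear pair at M on AQ]
5. ∠ACK = 41°  [△AMC]

∠ACK = 41°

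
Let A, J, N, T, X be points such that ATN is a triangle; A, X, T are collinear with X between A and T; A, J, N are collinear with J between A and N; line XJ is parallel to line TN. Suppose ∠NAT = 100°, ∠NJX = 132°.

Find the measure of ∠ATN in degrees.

1. ∠JAX = 100°  [X on AT, J on AN]
2. ∠AJX = 48°  [linear pair at J on AN]
3. ∠AXJ = 32°  [△AXJ]
4. ∠ATN = 32°  [XJ∥TN, corresponding at X]

∠ATN = 32°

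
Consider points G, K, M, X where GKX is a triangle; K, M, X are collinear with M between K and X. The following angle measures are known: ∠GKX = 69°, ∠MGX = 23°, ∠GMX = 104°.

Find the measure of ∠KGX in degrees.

1. ∠GXM = 53°  [△GMX]
2. ∠GXK = 53°  [M on ray XK]
3. ∠KGX = 58°  [△GKX]

∠KGX = 58°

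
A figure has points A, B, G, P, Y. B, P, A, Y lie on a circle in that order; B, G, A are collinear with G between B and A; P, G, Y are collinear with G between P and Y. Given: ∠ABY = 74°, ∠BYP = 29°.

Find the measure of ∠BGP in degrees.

1. ∠APY = 74°  [same arc AY]
2. ∠BAP = 29°  [same arc BP]
3. ∠AGP = 77°  [△PGA]
4. ∠BGP = 103°  [linear pair at G on BA]

∠BGP = 103°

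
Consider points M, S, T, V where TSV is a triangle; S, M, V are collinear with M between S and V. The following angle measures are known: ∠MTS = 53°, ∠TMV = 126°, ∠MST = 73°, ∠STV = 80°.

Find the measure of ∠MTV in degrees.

∠MTV = 27°

1. ∠TSV = 73°  [M on ray SV]
2. ∠SVT = 27°  [△TSV]
3. ∠MVT = 27°  [M on ray VS]
4. ∠MTV = 27°  [△TMV]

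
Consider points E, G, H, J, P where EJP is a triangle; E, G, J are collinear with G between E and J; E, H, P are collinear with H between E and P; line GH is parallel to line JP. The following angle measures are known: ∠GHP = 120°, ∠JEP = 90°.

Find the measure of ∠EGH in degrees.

1. ∠EHG = 60°  [linear pair at H on EP]
2. ∠GEH = 90°  [G on EJ, H on EP]
3. ∠EGH = 30°  [△EGH]

∠EGH = 30°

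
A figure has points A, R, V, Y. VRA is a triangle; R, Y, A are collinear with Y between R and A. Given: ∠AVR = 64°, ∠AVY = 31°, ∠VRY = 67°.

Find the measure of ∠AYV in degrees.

∠AYV = 100°

1. ∠ARV = 67°  [Y on ray RA]
2. ∠RAV = 49°  [△VRA]
3. ∠VAY = 49°  [Y on ray AR]
4. ∠AYV = 100°  [△VYA]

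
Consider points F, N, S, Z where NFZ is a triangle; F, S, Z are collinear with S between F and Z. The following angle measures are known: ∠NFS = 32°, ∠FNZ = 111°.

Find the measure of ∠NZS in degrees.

∠NZS = 37°

1. ∠NFZ = 32°  [S on ray FZ]
2. ∠FZN = 37°  [△NFZ]
3. ∠NZS = 37°  [S on ray ZF]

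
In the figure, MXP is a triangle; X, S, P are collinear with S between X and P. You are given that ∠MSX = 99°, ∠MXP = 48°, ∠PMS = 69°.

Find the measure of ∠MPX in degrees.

1. ∠MSP = 81°  [linear pair at S on XP]
2. ∠MPS = 30°  [△MSP]
3. ∠MPX = 30°  [S on ray PX]

∠MPX = 30°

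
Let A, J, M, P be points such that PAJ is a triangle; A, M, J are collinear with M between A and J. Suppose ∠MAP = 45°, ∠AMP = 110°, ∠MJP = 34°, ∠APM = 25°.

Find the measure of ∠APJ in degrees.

1. ∠JAP = 45°  [M on ray AJ]
2. ∠AJP = 34°  [M on ray JA]
3. ∠APJ = 101°  [△PAJ]

∠APJ = 101°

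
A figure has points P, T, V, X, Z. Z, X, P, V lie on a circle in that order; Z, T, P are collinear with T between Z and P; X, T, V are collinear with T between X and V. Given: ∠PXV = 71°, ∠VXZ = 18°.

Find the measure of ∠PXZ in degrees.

∠PXZ = 89°

1. ∠PZV = 71°  [same arc PV]
2. ∠VPZ = 18°  [same arc ZV]
3. ∠PVZ = 91°  [△ZPV]
4. ∠PXZ = 89°  [cyclic ZXPV, opposite ∠X+∠V]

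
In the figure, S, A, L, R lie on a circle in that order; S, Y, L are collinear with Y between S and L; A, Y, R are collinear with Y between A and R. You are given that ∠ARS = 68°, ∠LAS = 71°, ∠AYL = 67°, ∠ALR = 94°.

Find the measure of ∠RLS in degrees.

∠RLS = 26°

1. ∠ALS = 68°  [same arc SA]
2. ∠RYS = 67°  [vertical angles at Y]
3. ∠LAR = 45°  [△AYL]
4. ∠ARL = 41°  [△ALR]
5. ∠LYR = 113°  [linear pair at Y on SL]
6. ∠RLS = 26°  [△LYR]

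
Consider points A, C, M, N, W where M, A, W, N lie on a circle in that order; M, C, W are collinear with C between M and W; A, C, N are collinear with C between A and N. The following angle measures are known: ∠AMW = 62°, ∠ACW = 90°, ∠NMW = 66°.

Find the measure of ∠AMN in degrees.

∠AMN = 128°

1. ∠MCN = 90°  [vertical angles at C]
2. ∠ACM = 90°  [linear pair at C on MW]
3. ∠ANM = 24°  [△MCN]
4. ∠MAN = 28°  [△MCA]
5. ∠AMN = 128°  [△MAN]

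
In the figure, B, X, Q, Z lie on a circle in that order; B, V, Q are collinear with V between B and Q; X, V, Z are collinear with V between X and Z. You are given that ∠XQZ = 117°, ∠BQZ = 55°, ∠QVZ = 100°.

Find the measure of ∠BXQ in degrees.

1. ∠XBZ = 63°  [cyclic BXQZ, opposite ∠B+∠Q]
2. ∠BXZ = 55°  [same arc BZ]
3. ∠BVX = 100°  [vertical angles at V]
4. ∠BZX = 62°  [△BXZ]
5. ∠QBX = 25°  [△BVX]
6. ∠BQX = 62°  [same arc BX]
7. ∠BXQ = 93°  [△BXQ]

∠BXQ = 93°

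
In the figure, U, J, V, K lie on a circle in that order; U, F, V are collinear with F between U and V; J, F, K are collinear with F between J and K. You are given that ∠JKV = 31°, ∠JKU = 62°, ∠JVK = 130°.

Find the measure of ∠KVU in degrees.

1. ∠JUV = 31°  [same arc JV]
2. ∠KJV = 19°  [△JVK]
3. ∠JVU = 62°  [same arc UJ]
4. ∠UJV = 87°  [△UJV]
5. ∠KUV = 19°  [same arc VK]
6. ∠UKV = 93°  [cyclic UJVK, opposite ∠J+∠K]
7. ∠KVU = 68°  [△UVK]

∠KVU = 68°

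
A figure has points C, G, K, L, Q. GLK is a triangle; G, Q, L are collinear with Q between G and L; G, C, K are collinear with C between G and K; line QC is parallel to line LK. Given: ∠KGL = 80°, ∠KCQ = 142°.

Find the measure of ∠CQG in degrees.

1. ∠CGQ = 80°  [Q on GL, C on GK]
2. ∠GCQ = 38°  [linear pair at C on GK]
3. ∠CQG = 62°  [△GQC]

∠CQG = 62°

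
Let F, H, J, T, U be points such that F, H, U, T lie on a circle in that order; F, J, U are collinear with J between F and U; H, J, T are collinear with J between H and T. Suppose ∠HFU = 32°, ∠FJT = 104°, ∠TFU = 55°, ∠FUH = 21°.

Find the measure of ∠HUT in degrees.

1. ∠HTU = 32°  [same arc HU]
2. ∠THU = 55°  [same arc UT]
3. ∠HUT = 93°  [△HUT]

∠HUT = 93°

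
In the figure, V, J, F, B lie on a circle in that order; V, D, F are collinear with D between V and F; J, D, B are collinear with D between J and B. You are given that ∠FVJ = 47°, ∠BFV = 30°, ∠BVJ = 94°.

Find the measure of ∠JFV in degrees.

∠JFV = 56°

1. ∠BJV = 30°  [same arc VB]
2. ∠JBV = 56°  [△VJB]
3. ∠JFV = 56°  [same arc VJ]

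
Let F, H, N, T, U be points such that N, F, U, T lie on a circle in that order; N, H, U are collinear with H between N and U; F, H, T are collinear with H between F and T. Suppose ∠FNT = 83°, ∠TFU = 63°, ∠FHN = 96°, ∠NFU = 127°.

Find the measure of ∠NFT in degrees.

1. ∠TNU = 63°  [same arc UT]
2. ∠NTU = 53°  [cyclic NFUT, opposite ∠F+∠T]
3. ∠NUT = 64°  [△NUT]
4. ∠NFT = 64°  [same arc NT]

∠NFT = 64°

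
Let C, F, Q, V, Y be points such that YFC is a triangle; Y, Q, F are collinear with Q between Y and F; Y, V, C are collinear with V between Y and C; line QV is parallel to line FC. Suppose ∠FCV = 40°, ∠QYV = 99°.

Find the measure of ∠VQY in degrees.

∠VQY = 41°

1. ∠FCY = 40°  [V on ray CY]
2. ∠CYF = 99°  [Q on YF, V on YC]
3. ∠CFY = 41°  [△YFC]
4. ∠VQY = 41°  [QV∥FC, corresponding at Q]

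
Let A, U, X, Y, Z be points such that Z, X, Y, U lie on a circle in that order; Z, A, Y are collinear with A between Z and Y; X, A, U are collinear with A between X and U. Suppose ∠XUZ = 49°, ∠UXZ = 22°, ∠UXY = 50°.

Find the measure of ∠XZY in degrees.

1. ∠XYZ = 49°  [same arc ZX]
2. ∠XAY = 81°  [△XAY]
3. ∠XAZ = 99°  [linear pair at A on ZY]
4. ∠XZY = 59°  [△ZAX]

∠XZY = 59°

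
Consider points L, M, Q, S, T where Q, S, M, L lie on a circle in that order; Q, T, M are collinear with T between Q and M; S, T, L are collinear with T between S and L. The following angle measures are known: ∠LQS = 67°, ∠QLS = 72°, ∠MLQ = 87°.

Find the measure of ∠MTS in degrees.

∠MTS = 56°

1. ∠LSQ = 41°  [△QSL]
2. ∠QMS = 72°  [same arc QS]
3. ∠MSQ = 93°  [cyclic QSML, opposite ∠S+∠L]
4. ∠MQS = 15°  [△QSM]
5. ∠QTS = 124°  [△QTS]
6. ∠MTS = 56°  [linear pair at T on QM]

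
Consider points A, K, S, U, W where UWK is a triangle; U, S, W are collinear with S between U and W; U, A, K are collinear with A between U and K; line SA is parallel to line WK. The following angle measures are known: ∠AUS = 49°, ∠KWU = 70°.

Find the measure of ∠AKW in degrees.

1. ∠KUW = 49°  [S on UW, A on UK]
2. ∠UKW = 61°  [△UWK]
3. ∠AKW = 61°  [A on ray KU]

∠AKW = 61°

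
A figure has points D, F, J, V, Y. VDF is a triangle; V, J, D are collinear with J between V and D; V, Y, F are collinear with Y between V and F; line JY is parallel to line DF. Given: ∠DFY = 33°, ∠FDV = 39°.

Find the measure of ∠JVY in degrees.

∠JVY = 108°

1. ∠DFV = 33°  [Y on ray FV]
2. ∠DVF = 108°  [△VDF]
3. ∠JVY = 108°  [J on VD, Y on VF]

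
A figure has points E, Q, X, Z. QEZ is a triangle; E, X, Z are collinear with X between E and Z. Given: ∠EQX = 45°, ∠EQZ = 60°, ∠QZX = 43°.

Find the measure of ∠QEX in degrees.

∠QEX = 77°

1. ∠EZQ = 43°  [X on ray ZE]
2. ∠QEZ = 77°  [△QEZ]
3. ∠QEX = 77°  [X on ray EZ]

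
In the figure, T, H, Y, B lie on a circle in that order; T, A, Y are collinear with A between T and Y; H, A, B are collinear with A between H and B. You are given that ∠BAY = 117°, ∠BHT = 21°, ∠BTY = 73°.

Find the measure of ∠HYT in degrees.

1. ∠HAT = 117°  [vertical angles at A]
2. ∠BHY = 73°  [same arc YB]
3. ∠HAY = 63°  [linear pair at A on TY]
4. ∠HYT = 44°  [△HAY]

∠HYT = 44°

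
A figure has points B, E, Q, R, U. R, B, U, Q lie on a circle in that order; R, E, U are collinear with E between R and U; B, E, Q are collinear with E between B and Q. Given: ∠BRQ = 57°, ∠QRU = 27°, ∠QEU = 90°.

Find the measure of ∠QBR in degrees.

∠QBR = 60°

1. ∠QER = 90°  [linear pair at E on RU]
2. ∠BQR = 63°  [△REQ]
3. ∠QBR = 60°  [△RBQ]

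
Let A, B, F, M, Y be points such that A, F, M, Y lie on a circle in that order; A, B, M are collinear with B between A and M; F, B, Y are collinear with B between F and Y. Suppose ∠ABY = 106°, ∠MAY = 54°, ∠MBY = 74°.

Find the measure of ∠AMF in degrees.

1. ∠FBM = 106°  [vertical angles at B]
2. ∠MFY = 54°  [same arc MY]
3. ∠AMF = 20°  [△FBM]

∠AMF = 20°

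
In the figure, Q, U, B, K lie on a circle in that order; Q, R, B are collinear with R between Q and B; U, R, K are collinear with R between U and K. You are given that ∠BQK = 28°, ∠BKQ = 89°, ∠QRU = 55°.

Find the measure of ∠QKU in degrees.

∠QKU = 27°

1. ∠BUK = 28°  [same arc BK]
2. ∠BRU = 125°  [linear pair at R on QB]
3. ∠QBU = 27°  [△URB]
4. ∠QKU = 27°  [same arc QU]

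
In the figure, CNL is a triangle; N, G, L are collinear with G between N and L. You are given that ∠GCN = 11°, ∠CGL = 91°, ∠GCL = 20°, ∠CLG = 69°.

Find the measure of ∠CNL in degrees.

1. ∠CGN = 89°  [linear pair at G on NL]
2. ∠CNG = 80°  [△CNG]
3. ∠CNL = 80°  [G on ray NL]

∠CNL = 80°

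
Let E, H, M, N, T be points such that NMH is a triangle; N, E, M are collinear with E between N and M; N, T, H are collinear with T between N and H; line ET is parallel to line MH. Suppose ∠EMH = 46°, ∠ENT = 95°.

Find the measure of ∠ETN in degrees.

∠ETN = 39°

1. ∠HMN = 46°  [E on ray MN]
2. ∠HNM = 95°  [E on NM, T on NH]
3. ∠MHN = 39°  [△NMH]
4. ∠ETN = 39°  [ET∥MH, corresponding at T]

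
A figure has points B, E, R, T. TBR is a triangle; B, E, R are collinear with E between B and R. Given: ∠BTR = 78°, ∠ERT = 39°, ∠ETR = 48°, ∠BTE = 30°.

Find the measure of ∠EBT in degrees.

1. ∠RET = 93°  [△TER]
2. ∠BET = 87°  [linear pair at E on BR]
3. ∠EBT = 63°  [△TBE]

∠EBT = 63°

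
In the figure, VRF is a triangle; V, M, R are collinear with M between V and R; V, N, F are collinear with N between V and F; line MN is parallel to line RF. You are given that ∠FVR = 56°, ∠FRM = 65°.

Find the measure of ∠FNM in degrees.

1. ∠FRV = 65°  [M on ray RV]
2. ∠RFV = 59°  [△VRF]
3. ∠MNV = 59°  [MN∥RF, corresponding at N]
4. ∠FNM = 121°  [linear pair at N on VF]

∠FNM = 121°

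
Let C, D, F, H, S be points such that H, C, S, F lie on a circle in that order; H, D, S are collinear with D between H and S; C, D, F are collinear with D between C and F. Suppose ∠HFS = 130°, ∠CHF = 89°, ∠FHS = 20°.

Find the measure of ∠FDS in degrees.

∠FDS = 81°

1. ∠FSH = 30°  [△HSF]
2. ∠CSF = 91°  [cyclic HCSF, opposite ∠H+∠S]
3. ∠FCS = 20°  [same arc SF]
4. ∠CFS = 69°  [△CSF]
5. ∠FDS = 81°  [△SDF]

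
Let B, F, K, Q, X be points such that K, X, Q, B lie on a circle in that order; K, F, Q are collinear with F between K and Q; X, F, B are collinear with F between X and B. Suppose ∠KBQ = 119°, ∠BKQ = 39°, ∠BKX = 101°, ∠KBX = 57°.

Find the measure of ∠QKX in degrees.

∠QKX = 62°

1. ∠KXQ = 61°  [cyclic KXQB, opposite ∠X+∠B]
2. ∠KQX = 57°  [same arc KX]
3. ∠QKX = 62°  [△KXQ]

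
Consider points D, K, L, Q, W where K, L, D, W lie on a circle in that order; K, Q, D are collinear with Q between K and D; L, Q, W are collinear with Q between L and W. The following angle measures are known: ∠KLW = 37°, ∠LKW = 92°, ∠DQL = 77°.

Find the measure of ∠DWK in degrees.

1. ∠KDW = 37°  [same arc KW]
2. ∠KWL = 51°  [△KLW]
3. ∠KQW = 77°  [vertical angles at Q]
4. ∠DKW = 52°  [△KQW]
5. ∠DWK = 91°  [△KDW]

∠DWK = 91°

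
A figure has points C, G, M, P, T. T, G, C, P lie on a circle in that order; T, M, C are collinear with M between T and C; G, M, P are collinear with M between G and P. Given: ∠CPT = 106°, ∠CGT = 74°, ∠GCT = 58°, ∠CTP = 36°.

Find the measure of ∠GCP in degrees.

1. ∠CTG = 48°  [△TGC]
2. ∠CGP = 36°  [same arc CP]
3. ∠CPG = 48°  [same arc GC]
4. ∠GCP = 96°  [△GCP]

∠GCP = 96°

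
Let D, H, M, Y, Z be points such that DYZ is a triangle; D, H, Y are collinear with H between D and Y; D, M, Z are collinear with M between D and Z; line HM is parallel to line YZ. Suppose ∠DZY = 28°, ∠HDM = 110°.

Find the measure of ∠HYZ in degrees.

1. ∠DMH = 28°  [HM∥YZ, corresponding at M]
2. ∠DHM = 42°  [△DHM]
3. ∠MHY = 138°  [linear pair at H on DY]
4. ∠HYZ = 42°  [HM∥YZ, co-interior at Y–H]

∠HYZ = 42°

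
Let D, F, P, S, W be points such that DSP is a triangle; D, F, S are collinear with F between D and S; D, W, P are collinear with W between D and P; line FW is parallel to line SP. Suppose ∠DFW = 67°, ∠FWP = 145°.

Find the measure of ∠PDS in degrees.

∠PDS = 78°

1. ∠DWF = 35°  [linear pair at W on DP]
2. ∠FDW = 78°  [△DFW]
3. ∠PDS = 78°  [F on DS, W on DP]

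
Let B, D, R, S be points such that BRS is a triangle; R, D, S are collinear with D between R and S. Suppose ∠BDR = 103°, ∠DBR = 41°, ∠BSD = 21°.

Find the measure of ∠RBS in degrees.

1. ∠BRD = 36°  [△BRD]
2. ∠BSR = 21°  [D on ray SR]
3. ∠BRS = 36°  [D on ray RS]
4. ∠RBS = 123°  [△BRS]

∠RBS = 123°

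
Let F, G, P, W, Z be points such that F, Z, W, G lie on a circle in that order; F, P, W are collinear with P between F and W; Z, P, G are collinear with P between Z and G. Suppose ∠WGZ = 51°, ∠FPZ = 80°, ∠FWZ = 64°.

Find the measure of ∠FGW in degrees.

∠FGW = 115°

1. ∠WFZ = 51°  [same arc ZW]
2. ∠FZW = 65°  [△FZW]
3. ∠FGW = 115°  [cyclic FZWG, opposite ∠Z+∠G]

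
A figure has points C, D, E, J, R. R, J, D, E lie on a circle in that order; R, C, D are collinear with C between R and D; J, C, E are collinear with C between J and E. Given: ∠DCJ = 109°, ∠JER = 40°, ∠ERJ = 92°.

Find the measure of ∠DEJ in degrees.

∠DEJ = 61°

1. ∠JDR = 40°  [same arc RJ]
2. ∠EDJ = 88°  [cyclic RJDE, opposite ∠R+∠D]
3. ∠DJE = 31°  [△JCD]
4. ∠DEJ = 61°  [△JDE]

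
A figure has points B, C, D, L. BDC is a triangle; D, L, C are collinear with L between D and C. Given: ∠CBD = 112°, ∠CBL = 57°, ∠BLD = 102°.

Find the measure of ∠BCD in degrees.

∠BCD = 45°

1. ∠BLC = 78°  [linear pair at L on DC]
2. ∠BCL = 45°  [△BLC]
3. ∠BCD = 45°  [L on ray CD]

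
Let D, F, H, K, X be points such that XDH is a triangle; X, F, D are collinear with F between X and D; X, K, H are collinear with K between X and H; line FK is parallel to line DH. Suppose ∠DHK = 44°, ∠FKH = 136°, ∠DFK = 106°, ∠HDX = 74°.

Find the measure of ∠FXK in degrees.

1. ∠FKX = 44°  [linear pair at K on XH]
2. ∠KFX = 74°  [linear pair at F on XD]
3. ∠FXK = 62°  [△XFK]

∠FXK = 62°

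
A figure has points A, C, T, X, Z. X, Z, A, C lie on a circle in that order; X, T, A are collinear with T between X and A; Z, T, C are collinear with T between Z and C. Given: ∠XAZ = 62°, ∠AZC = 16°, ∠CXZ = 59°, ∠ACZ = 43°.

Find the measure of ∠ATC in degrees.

1. ∠XCZ = 62°  [same arc XZ]
2. ∠AXC = 16°  [same arc AC]
3. ∠CTX = 102°  [△XTC]
4. ∠ATC = 78°  [linear pair at T on XA]

∠ATC = 78°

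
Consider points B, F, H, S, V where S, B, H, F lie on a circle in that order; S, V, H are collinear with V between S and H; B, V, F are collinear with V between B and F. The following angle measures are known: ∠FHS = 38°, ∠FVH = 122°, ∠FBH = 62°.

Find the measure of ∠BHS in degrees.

∠BHS = 60°

1. ∠BVS = 122°  [vertical angles at V]
2. ∠BVH = 58°  [linear pair at V on SH]
3. ∠BHS = 60°  [△BVH]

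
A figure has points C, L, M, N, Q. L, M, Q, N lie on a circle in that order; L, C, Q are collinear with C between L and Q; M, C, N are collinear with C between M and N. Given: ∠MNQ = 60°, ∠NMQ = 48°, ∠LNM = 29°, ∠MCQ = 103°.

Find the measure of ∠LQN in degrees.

1. ∠MLQ = 60°  [same arc MQ]
2. ∠LCM = 77°  [linear pair at C on LQ]
3. ∠LMN = 43°  [△LCM]
4. ∠LQN = 43°  [same arc LN]

∠LQN = 43°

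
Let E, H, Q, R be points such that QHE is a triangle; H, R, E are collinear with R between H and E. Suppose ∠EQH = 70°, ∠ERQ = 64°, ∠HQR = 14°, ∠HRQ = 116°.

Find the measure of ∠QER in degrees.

1. ∠QHR = 50°  [△QHR]
2. ∠EHQ = 50°  [R on ray HE]
3. ∠HEQ = 60°  [△QHE]
4. ∠QER = 60°  [R on ray EH]

∠QER = 60°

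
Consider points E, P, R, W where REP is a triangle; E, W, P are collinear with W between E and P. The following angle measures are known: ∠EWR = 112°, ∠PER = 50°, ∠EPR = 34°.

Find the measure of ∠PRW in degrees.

1. ∠PWR = 68°  [linear pair at W on EP]
2. ∠RPW = 34°  [W on ray PE]
3. ∠PRW = 78°  [△RWP]

∠PRW = 78°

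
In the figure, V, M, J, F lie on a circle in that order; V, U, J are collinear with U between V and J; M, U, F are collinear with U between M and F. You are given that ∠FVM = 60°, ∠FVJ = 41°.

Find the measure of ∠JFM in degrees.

1. ∠FJM = 120°  [cyclic VMJF, opposite ∠V+∠J]
2. ∠FMJ = 41°  [same arc JF]
3. ∠JFM = 19°  [△MJF]

∠JFM = 19°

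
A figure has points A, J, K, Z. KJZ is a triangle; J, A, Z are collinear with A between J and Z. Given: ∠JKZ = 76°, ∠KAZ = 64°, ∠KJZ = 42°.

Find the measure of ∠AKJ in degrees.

1. ∠JAK = 116°  [linear pair at A on JZ]
2. ∠AJK = 42°  [A on ray JZ]
3. ∠AKJ = 22°  [△KJA]

∠AKJ = 22°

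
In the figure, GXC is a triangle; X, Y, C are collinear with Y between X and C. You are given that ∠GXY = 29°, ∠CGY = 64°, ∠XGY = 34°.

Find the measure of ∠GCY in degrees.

∠GCY = 53°

1. ∠GYX = 117°  [△GXY]
2. ∠CYG = 63°  [linear pair at Y on XC]
3. ∠GCY = 53°  [△GYC]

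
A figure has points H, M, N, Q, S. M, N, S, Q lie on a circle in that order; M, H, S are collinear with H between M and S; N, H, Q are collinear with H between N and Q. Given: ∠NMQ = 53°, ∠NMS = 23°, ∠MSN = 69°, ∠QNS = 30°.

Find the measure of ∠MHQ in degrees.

1. ∠MQN = 69°  [same arc MN]
2. ∠QMS = 30°  [same arc SQ]
3. ∠MHQ = 81°  [△MHQ]

∠MHQ = 81°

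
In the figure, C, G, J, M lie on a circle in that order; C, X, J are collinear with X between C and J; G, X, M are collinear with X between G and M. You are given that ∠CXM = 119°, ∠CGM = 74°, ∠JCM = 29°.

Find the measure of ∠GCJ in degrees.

1. ∠GXJ = 119°  [vertical angles at X]
2. ∠CXG = 61°  [linear pair at X on CJ]
3. ∠GCJ = 45°  [△CXG]

∠GCJ = 45°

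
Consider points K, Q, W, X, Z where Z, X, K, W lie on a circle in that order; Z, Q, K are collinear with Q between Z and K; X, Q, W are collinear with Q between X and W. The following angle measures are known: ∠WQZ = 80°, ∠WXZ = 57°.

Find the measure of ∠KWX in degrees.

1. ∠KQW = 100°  [linear pair at Q on ZK]
2. ∠WKZ = 57°  [same arc ZW]
3. ∠KWX = 23°  [△KQW]

∠KWX = 23°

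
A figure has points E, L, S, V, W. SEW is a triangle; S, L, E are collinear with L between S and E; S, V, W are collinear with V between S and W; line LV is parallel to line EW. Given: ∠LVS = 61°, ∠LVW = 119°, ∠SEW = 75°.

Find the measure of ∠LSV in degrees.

1. ∠EWS = 61°  [LV∥EW, corresponding at V]
2. ∠ESW = 44°  [△SEW]
3. ∠LSV = 44°  [L on SE, V on SW]

∠LSV = 44°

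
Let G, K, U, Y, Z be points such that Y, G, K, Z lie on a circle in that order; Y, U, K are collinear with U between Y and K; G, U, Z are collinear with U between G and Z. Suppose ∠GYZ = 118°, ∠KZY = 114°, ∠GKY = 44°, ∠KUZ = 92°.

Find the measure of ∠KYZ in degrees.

1. ∠GZY = 44°  [same arc YG]
2. ∠YUZ = 88°  [linear pair at U on YK]
3. ∠KYZ = 48°  [△YUZ]

∠KYZ = 48°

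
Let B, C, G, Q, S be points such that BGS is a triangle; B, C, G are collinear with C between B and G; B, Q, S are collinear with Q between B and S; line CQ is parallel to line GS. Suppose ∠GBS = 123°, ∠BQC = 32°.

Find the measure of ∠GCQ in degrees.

1. ∠CBQ = 123°  [C on BG, Q on BS]
2. ∠BCQ = 25°  [△BCQ]
3. ∠GCQ = 155°  [linear pair at C on BG]

∠GCQ = 155°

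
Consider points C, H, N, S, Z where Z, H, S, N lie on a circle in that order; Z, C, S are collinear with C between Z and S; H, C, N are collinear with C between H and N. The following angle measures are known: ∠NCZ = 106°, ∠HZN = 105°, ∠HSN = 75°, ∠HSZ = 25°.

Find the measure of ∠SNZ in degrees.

1. ∠HNZ = 25°  [same arc ZH]
2. ∠NHZ = 50°  [△ZHN]
3. ∠NZS = 49°  [△ZCN]
4. ∠NSZ = 50°  [same arc ZN]
5. ∠SNZ = 81°  [△ZSN]

∠SNZ = 81°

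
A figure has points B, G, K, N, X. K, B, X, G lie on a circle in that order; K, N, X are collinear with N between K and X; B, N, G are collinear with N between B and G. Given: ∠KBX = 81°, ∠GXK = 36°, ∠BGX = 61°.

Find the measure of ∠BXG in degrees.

∠BXG = 74°

1. ∠KGX = 99°  [cyclic KBXG, opposite ∠B+∠G]
2. ∠GKX = 45°  [△KXG]
3. ∠GBX = 45°  [same arc XG]
4. ∠BXG = 74°  [△BXG]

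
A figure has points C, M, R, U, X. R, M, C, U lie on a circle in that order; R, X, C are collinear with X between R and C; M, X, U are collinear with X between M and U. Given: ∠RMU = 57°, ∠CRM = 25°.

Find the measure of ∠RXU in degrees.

∠RXU = 82°

1. ∠RCU = 57°  [same arc RU]
2. ∠CUM = 25°  [same arc MC]
3. ∠CXU = 98°  [△CXU]
4. ∠RXU = 82°  [linear pair at X on RC]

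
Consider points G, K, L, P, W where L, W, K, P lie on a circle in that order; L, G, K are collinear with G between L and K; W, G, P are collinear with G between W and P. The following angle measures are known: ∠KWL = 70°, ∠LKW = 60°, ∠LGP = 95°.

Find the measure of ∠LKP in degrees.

1. ∠KPL = 110°  [cyclic LWKP, opposite ∠W+∠P]
2. ∠LPW = 60°  [same arc LW]
3. ∠KLP = 25°  [△LGP]
4. ∠LKP = 45°  [△LKP]

∠LKP = 45°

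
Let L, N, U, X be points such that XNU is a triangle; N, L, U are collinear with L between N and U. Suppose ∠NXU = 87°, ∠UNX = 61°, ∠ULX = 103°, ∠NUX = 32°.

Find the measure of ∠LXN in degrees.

∠LXN = 42°

1. ∠LNX = 61°  [L on ray NU]
2. ∠NLX = 77°  [linear pair at L on NU]
3. ∠LXN = 42°  [△XNL]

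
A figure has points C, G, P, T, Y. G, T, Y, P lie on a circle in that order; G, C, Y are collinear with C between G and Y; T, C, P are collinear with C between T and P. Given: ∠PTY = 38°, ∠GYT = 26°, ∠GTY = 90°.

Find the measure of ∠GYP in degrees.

∠GYP = 52°

1. ∠PGY = 38°  [same arc YP]
2. ∠GPY = 90°  [cyclic GTYP, opposite ∠T+∠P]
3. ∠GYP = 52°  [△GYP]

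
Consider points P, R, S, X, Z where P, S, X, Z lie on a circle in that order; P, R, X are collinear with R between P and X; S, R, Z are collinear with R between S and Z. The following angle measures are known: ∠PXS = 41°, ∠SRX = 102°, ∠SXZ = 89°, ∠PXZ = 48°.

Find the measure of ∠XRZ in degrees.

∠XRZ = 78°

1. ∠XSZ = 37°  [△SRX]
2. ∠SZX = 54°  [△SXZ]
3. ∠XRZ = 78°  [△XRZ]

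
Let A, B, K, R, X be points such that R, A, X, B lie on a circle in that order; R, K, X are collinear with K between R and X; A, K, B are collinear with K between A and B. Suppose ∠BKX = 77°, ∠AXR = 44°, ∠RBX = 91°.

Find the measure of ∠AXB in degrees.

∠AXB = 100°

1. ∠AKR = 77°  [vertical angles at K]
2. ∠RAX = 89°  [cyclic RAXB, opposite ∠A+∠B]
3. ∠AKX = 103°  [linear pair at K on RX]
4. ∠ARX = 47°  [△RAX]
5. ∠BAX = 33°  [△AKX]
6. ∠ABX = 47°  [same arc AX]
7. ∠AXB = 100°  [△AXB]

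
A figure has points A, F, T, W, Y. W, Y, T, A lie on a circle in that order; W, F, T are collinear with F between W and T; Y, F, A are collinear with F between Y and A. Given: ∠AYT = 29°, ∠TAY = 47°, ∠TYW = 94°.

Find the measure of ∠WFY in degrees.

1. ∠TWY = 47°  [same arc YT]
2. ∠WTY = 39°  [△WYT]
3. ∠TFY = 112°  [△YFT]
4. ∠WFY = 68°  [linear pair at F on WT]

∠WFY = 68°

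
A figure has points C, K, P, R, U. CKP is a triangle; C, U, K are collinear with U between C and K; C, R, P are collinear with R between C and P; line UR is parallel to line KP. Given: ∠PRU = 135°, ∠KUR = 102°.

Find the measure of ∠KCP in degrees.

1. ∠CRU = 45°  [linear pair at R on CP]
2. ∠CUR = 78°  [linear pair at U on CK]
3. ∠RCU = 57°  [△CUR]
4. ∠KCP = 57°  [U on CK, R on CP]

∠KCP = 57°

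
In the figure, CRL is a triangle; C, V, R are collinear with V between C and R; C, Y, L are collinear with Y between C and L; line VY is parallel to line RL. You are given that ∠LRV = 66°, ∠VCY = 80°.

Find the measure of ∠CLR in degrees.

1. ∠CRL = 66°  [V on ray RC]
2. ∠LCR = 80°  [V on CR, Y on CL]
3. ∠CLR = 34°  [△CRL]

∠CLR = 34°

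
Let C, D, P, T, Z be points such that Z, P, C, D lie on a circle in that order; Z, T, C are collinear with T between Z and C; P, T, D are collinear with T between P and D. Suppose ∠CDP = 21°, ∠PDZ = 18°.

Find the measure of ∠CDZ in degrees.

1. ∠CZP = 21°  [same arc PC]
2. ∠PCZ = 18°  [same arc ZP]
3. ∠CPZ = 141°  [△ZPC]
4. ∠CDZ = 39°  [cyclic ZPCD, opposite ∠P+∠D]

∠CDZ = 39°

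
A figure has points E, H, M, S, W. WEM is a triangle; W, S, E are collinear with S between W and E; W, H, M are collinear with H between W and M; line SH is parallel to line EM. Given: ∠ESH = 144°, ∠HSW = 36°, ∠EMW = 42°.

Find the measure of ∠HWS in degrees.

1. ∠MEW = 36°  [SH∥EM, corresponding at S]
2. ∠EWM = 102°  [△WEM]
3. ∠HWS = 102°  [S on WE, H on WM]

∠HWS = 102°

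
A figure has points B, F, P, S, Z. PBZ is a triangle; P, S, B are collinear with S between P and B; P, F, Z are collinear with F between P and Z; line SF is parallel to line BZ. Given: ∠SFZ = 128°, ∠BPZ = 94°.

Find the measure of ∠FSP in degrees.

∠FSP = 34°

1. ∠PFS = 52°  [linear pair at F on PZ]
2. ∠FPS = 94°  [S on PB, F on PZ]
3. ∠FSP = 34°  [△PSF]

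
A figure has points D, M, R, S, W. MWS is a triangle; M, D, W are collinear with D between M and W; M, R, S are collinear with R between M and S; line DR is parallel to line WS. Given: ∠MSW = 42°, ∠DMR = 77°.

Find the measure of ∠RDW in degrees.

1. ∠DRM = 42°  [DR∥WS, corresponding at R]
2. ∠MDR = 61°  [△MDR]
3. ∠RDW = 119°  [linear pair at D on MW]

∠RDW = 119°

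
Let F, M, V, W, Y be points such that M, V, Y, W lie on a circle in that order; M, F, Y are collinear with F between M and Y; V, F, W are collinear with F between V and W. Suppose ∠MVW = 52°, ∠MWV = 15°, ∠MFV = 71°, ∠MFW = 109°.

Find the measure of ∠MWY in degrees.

1. ∠MYW = 52°  [same arc MW]
2. ∠WMY = 56°  [△MFW]
3. ∠MWY = 72°  [△MYW]

∠MWY = 72°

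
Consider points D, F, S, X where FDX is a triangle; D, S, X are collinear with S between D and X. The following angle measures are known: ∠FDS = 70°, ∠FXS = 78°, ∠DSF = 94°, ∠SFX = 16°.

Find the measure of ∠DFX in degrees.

∠DFX = 32°

1. ∠FDX = 70°  [S on ray DX]
2. ∠DXF = 78°  [S on ray XD]
3. ∠DFX = 32°  [△FDX]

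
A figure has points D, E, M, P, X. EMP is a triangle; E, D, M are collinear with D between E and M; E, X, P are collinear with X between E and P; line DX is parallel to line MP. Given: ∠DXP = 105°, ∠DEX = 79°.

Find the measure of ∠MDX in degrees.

∠MDX = 154°

1. ∠DXE = 75°  [linear pair at X on EP]
2. ∠EDX = 26°  [△EDX]
3. ∠MDX = 154°  [linear pair at D on EM]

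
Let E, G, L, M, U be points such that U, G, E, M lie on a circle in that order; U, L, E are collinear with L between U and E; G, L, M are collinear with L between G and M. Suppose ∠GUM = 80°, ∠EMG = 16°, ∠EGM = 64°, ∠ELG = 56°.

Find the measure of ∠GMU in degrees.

∠GMU = 60°

1. ∠EUM = 64°  [same arc EM]
2. ∠MLU = 56°  [vertical angles at L]
3. ∠GMU = 60°  [△ULM]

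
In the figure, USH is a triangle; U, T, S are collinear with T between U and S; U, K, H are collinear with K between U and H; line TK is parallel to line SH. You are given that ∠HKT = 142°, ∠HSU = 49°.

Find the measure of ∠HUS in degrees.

∠HUS = 93°

1. ∠TKU = 38°  [linear pair at K on UH]
2. ∠KTU = 49°  [TK∥SH, corresponding at T]
3. ∠KUT = 93°  [△UTK]
4. ∠HUS = 93°  [T on US, K on UH]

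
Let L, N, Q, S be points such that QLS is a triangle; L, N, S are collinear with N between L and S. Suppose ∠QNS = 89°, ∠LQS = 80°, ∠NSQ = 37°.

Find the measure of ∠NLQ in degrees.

1. ∠LSQ = 37°  [N on ray SL]
2. ∠QLS = 63°  [△QLS]
3. ∠NLQ = 63°  [N on ray LS]

∠NLQ = 63°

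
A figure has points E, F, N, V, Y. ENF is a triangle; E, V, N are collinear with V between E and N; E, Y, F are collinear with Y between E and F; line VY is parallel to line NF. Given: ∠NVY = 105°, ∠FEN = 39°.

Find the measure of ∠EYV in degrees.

∠EYV = 66°

1. ∠EVY = 75°  [linear pair at V on EN]
2. ∠VEY = 39°  [V on EN, Y on EF]
3. ∠EYV = 66°  [△EVY]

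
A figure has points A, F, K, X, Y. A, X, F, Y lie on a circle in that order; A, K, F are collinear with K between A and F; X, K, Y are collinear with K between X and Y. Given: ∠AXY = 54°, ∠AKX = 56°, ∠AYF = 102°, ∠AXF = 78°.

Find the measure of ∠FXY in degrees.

1. ∠FAX = 70°  [△AKX]
2. ∠FKX = 124°  [linear pair at K on AF]
3. ∠AFX = 32°  [△AXF]
4. ∠FXY = 24°  [△XKF]

∠FXY = 24°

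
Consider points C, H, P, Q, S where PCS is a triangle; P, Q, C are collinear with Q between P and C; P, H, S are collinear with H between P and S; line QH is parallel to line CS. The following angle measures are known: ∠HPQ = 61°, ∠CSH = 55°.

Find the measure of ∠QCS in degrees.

1. ∠CPS = 61°  [Q on PC, H on PS]
2. ∠CSP = 55°  [H on ray SP]
3. ∠PCS = 64°  [△PCS]
4. ∠QCS = 64°  [Q on ray CP]

∠QCS = 64°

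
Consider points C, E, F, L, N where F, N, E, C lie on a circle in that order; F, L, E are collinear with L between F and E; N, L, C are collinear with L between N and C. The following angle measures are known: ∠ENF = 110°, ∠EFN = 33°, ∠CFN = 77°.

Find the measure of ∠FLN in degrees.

∠FLN = 81°

1. ∠FEN = 37°  [△FNE]
2. ∠FCN = 37°  [same arc FN]
3. ∠CNF = 66°  [△FNC]
4. ∠FLN = 81°  [△FLN]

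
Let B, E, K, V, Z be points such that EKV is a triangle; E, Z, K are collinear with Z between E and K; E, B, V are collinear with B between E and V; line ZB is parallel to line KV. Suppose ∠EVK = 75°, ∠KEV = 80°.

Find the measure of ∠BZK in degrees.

1. ∠EKV = 25°  [△EKV]
2. ∠BZE = 25°  [ZB∥KV, corresponding at Z]
3. ∠BZK = 155°  [linear pair at Z on EK]

∠BZK = 155°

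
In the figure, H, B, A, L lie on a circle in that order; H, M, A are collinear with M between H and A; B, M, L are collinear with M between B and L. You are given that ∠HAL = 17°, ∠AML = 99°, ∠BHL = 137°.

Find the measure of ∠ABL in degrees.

∠ABL = 73°

1. ∠ALB = 64°  [△AML]
2. ∠BAL = 43°  [cyclic HBAL, opposite ∠H+∠A]
3. ∠ABL = 73°  [△BAL]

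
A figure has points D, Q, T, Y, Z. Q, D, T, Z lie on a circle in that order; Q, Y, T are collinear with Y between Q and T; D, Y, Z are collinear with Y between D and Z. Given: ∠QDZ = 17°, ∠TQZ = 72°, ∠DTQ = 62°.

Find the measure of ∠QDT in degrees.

∠QDT = 89°

1. ∠QTZ = 17°  [same arc QZ]
2. ∠QZT = 91°  [△QTZ]
3. ∠QDT = 89°  [cyclic QDTZ, opposite ∠D+∠Z]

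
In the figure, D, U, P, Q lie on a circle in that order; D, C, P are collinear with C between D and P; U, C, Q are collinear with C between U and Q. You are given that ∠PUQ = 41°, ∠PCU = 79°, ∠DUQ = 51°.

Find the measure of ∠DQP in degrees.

∠DQP = 88°

1. ∠PDQ = 41°  [same arc PQ]
2. ∠DPQ = 51°  [same arc DQ]
3. ∠DQP = 88°  [△DPQ]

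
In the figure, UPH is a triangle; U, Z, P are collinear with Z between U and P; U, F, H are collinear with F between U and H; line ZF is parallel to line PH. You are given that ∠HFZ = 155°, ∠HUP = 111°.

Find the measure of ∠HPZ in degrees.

∠HPZ = 44°

1. ∠UFZ = 25°  [linear pair at F on UH]
2. ∠FUZ = 111°  [Z on UP, F on UH]
3. ∠FZU = 44°  [△UZF]
4. ∠FZP = 136°  [linear pair at Z on UP]
5. ∠HPZ = 44°  [ZF∥PH, co-interior at P–Z]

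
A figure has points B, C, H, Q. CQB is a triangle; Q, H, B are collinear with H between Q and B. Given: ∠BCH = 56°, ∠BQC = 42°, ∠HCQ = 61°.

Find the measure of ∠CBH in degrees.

1. ∠CQH = 42°  [H on ray QB]
2. ∠CHQ = 77°  [△CQH]
3. ∠BHC = 103°  [linear pair at H on QB]
4. ∠CBH = 21°  [△CHB]

∠CBH = 21°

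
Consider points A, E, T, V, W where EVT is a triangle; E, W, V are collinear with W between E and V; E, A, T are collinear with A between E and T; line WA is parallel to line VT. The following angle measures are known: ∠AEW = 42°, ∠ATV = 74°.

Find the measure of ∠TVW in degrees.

1. ∠TEV = 42°  [W on EV, A on ET]
2. ∠ETV = 74°  [A on ray TE]
3. ∠EVT = 64°  [△EVT]
4. ∠TVW = 64°  [W on ray VE]

∠TVW = 64°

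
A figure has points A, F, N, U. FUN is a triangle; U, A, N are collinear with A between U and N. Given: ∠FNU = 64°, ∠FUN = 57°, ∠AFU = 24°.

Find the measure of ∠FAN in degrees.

1. ∠AUF = 57°  [A on ray UN]
2. ∠FAU = 99°  [△FUA]
3. ∠FAN = 81°  [linear pair at A on UN]

∠FAN = 81°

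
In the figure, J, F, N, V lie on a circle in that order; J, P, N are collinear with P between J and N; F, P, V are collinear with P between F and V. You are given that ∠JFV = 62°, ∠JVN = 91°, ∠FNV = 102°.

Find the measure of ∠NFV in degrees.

1. ∠JNV = 62°  [same arc JV]
2. ∠NJV = 27°  [△JNV]
3. ∠NFV = 27°  [same arc NV]

∠NFV = 27°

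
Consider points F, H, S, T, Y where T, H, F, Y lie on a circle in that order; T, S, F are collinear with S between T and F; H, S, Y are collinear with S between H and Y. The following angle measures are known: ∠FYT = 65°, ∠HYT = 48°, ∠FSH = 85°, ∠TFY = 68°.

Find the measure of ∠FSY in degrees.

1. ∠FTY = 47°  [△TFY]
2. ∠TSY = 85°  [△TSY]
3. ∠FSY = 95°  [linear pair at S on TF]

∠FSY = 95°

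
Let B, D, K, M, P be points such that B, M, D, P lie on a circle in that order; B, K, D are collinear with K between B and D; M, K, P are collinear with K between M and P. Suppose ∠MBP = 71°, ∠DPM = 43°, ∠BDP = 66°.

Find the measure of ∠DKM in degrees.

1. ∠DBM = 43°  [same arc MD]
2. ∠BMP = 66°  [same arc BP]
3. ∠BKM = 71°  [△BKM]
4. ∠DKM = 109°  [linear pair at K on BD]

∠DKM = 109°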